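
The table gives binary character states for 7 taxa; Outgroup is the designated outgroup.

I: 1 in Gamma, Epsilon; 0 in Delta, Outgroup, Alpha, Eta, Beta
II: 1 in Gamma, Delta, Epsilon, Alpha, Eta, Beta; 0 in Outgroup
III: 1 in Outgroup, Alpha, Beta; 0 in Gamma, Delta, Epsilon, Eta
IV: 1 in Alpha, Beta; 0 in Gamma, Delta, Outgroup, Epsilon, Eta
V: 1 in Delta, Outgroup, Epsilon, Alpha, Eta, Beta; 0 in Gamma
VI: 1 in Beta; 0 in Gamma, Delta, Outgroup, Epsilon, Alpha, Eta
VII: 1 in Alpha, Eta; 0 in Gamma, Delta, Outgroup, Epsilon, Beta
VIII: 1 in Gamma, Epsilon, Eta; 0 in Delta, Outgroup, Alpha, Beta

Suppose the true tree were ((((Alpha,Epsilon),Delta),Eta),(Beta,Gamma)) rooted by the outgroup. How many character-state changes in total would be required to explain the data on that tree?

Map each character onto ((((Alpha,Epsilon),Delta),Eta),(Beta,Gamma)) (rooted by Outgroup) and count the minimum state changes it requires (Fitch parsimony):
I: 2; II: 1; III: 3; IV: 2; V: 1; VI: 1; VII: 2; VIII: 3.
Total tree length = 15.

15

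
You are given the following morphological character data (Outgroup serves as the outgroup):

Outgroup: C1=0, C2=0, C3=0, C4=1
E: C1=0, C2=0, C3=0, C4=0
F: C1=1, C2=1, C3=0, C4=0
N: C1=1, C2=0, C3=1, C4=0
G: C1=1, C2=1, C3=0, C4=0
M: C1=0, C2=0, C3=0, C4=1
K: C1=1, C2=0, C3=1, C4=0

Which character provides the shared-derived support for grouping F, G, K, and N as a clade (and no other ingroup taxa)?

C1

Character polarity is set by the outgroup: the derived state is whichever differs from the outgroup's state, so for C4 the derived state is '0', and for the remaining characters it is '1'.
C1: derived state '1' in F, G, K, and N only — synapomorphy for {F, G, K, N}.
Only F and G show the derived state '1' for C2, supporting them as a clade.
C3 (derived state '1') is shared by K and N — a synapomorphy uniting that clade.
C4 (derived state '0') is shared by E, F, G, K, and N — a synapomorphy uniting that clade.
Most parsimonious ingroup topology: ((E,((F,G),(N,K))),M).
The clade {F, G, K, N} is supported by C1: its derived state '1' occurs in exactly those taxa and in no other taxon (including the outgroup).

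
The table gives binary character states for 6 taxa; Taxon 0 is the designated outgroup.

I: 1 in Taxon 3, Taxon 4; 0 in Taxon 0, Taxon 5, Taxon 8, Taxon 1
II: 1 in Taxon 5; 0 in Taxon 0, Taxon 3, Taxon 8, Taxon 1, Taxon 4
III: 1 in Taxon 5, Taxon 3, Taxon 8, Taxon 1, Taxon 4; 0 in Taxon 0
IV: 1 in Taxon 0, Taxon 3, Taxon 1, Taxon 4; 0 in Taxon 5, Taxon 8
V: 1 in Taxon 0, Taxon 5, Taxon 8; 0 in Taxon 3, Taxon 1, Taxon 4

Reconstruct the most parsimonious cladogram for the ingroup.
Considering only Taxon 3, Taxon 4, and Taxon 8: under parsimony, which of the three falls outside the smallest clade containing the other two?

Character polarity is set by the outgroup: the derived state is whichever differs from the outgroup's state, so for IV, V the derived state is '0', and for the remaining characters it is '1'.
I: derived state '1' in Taxon 3 and Taxon 4 only — synapomorphy for {Taxon 3, Taxon 4}.
II (derived state '1') is unique to Taxon 5 (autapomorphy; uninformative for grouping).
All ingroup taxa share the derived state '1' for III; it defines the ingroup but does not resolve relationships within it.
Only Taxon 5 and Taxon 8 show the derived state '0' for IV, supporting them as a clade.
V (derived state '0') is shared by Taxon 1, Taxon 3, and Taxon 4 — a synapomorphy uniting that clade.
Most parsimonious ingroup topology: ((Taxon 5,Taxon 8),((Taxon 3,Taxon 4),Taxon 1)).
Taxon 3 and Taxon 4 share a more recent common ancestor with each other than either does with Taxon 8, so Taxon 8 is the least closely related of the three.

Taxon 8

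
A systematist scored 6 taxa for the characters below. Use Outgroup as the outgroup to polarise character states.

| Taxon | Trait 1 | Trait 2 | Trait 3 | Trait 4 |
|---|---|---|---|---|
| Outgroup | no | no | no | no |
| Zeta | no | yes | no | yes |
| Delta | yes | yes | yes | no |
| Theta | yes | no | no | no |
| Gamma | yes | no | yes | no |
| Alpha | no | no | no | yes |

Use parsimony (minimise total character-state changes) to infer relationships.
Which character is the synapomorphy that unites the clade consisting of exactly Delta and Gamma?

The outgroup has state 'no' for every character, so 'yes' is the derived state throughout.
Trait 1: derived state 'yes' in Delta, Gamma, and Theta only — synapomorphy for {Delta, Gamma, Theta}.
Trait 2 groups Delta and Zeta, which is incompatible with the clades supported by the remaining characters; treating it as convergent (homoplasy) costs fewer steps than any alternative tree.
Trait 3: derived state 'yes' in Delta and Gamma only — synapomorphy for {Delta, Gamma}.
Only Alpha and Zeta show the derived state 'yes' for Trait 4, supporting them as a clade.
Most parsimonious ingroup topology: ((Zeta,Alpha),((Delta,Gamma),Theta)).
The clade {Delta, Gamma} is supported by Trait 3: its derived state 'yes' occurs in exactly those taxa and in no other taxon (including the outgroup).

Trait 3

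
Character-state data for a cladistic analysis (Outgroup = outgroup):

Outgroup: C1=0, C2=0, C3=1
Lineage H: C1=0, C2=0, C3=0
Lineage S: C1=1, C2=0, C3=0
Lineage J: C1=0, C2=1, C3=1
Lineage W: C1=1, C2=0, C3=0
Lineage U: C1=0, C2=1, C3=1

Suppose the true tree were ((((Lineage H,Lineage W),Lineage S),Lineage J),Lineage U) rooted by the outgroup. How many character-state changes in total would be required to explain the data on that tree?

Map each character onto ((((Lineage H,Lineage W),Lineage S),Lineage J),Lineage U) (rooted by Outgroup) and count the minimum state changes it requires (Fitch parsimony):
C1: 2; C2: 2; C3: 1.
Total tree length = 5.

5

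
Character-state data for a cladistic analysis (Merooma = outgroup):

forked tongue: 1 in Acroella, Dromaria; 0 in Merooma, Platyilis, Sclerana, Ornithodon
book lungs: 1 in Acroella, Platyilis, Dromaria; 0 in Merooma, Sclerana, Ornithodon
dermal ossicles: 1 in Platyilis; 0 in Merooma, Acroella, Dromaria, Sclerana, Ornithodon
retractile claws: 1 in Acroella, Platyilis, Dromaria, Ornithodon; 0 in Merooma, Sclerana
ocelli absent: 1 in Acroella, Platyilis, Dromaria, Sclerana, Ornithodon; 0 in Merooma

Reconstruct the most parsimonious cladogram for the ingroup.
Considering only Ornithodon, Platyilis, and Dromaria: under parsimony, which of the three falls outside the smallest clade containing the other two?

Ornithodon

The outgroup has state '0' for every character, so '1' is the derived state throughout.
forked tongue: derived state '1' in Acroella and Dromaria only — synapomorphy for {Acroella, Dromaria}.
book lungs (derived state '1') is shared by Acroella, Dromaria, and Platyilis — a synapomorphy uniting that clade.
dermal ossicles: derived state '1' in Platyilis only — an autapomorphy, so it tells us nothing about relationships among taxa.
retractile claws: derived state '1' in Acroella, Dromaria, Ornithodon, and Platyilis only — synapomorphy for {Acroella, Dromaria, Ornithodon, Platyilis}.
All ingroup taxa share the derived state '1' for ocelli absent; it defines the ingroup but does not resolve relationships within it.
Most parsimonious ingroup topology: ((((Acroella,Dromaria),Platyilis),Ornithodon),Sclerana).
Dromaria and Platyilis share a more recent common ancestor with each other than either does with Ornithodon, so Ornithodon is the least closely related of the three.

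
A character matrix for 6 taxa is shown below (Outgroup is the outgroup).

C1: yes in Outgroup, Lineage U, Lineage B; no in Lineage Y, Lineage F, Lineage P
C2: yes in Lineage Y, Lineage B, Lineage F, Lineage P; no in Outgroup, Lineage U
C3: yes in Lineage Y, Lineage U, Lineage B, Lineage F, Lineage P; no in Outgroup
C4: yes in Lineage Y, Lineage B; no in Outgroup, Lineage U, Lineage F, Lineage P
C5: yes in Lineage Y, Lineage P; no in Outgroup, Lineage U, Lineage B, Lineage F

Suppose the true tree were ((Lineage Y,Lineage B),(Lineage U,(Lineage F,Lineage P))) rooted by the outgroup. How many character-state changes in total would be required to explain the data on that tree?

8

Map each character onto ((Lineage Y,Lineage B),(Lineage U,(Lineage F,Lineage P))) (rooted by Outgroup) and count the minimum state changes it requires (Fitch parsimony):
C1: 2; C2: 2; C3: 1; C4: 1; C5: 2.
Total tree length = 8.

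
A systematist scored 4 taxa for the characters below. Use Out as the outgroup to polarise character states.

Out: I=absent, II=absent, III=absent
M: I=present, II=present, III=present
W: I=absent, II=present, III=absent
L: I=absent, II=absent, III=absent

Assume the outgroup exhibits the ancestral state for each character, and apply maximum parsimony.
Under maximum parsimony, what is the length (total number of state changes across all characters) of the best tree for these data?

The outgroup has state 'absent' for every character, so 'present' is the derived state throughout.
I (derived state 'present') is unique to M (autapomorphy; uninformative for grouping).
II (derived state 'present') is shared by M and W — a synapomorphy uniting that clade.
III (derived state 'present') is unique to M (autapomorphy; uninformative for grouping).
Most parsimonious ingroup topology: ((M,W),L).
Changes per character on this tree: I: 1; II: 1; III: 1.
Total = 3.

3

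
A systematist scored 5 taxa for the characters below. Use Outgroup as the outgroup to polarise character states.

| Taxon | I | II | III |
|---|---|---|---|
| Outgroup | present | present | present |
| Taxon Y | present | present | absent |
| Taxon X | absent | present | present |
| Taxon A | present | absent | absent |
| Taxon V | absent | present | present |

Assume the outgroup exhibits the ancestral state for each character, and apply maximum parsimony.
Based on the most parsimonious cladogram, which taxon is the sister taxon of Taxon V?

The outgroup has state 'present' for every character, so 'absent' is the derived state throughout.
Only Taxon V and Taxon X show the derived state 'absent' for I, supporting them as a clade.
II: derived state 'absent' in Taxon A only — an autapomorphy, so it tells us nothing about relationships among taxa.
III: derived state 'absent' in Taxon A and Taxon Y only — synapomorphy for {Taxon A, Taxon Y}.
Most parsimonious ingroup topology: ((Taxon Y,Taxon A),(Taxon X,Taxon V)).
Taxon V and Taxon X form a cherry on this tree, so they are sister taxa.

Taxon X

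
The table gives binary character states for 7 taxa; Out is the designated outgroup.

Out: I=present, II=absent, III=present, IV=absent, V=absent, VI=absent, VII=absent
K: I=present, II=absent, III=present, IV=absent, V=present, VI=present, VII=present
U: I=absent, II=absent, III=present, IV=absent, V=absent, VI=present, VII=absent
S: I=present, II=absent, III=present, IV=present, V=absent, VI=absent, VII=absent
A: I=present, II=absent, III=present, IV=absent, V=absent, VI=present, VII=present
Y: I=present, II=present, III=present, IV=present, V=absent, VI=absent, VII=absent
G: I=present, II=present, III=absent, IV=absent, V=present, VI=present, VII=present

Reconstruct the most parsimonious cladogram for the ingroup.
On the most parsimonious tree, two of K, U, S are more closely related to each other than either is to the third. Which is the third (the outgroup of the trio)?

Character polarity is set by the outgroup: the derived state is whichever differs from the outgroup's state, so for I, III the derived state is 'absent', and for the remaining characters it is 'present'.
I: derived state 'absent' in U only — an autapomorphy, so it tells us nothing about relationships among taxa.
II groups G and Y, which is incompatible with the clades supported by the remaining characters; treating it as convergent (homoplasy) costs fewer steps than any alternative tree.
III: derived state 'absent' in G only — an autapomorphy, so it tells us nothing about relationships among taxa.
Only S and Y show the derived state 'present' for IV, supporting them as a clade.
V: derived state 'present' in G and K only — synapomorphy for {G, K}.
VI (derived state 'present') is shared by A, G, K, and U — a synapomorphy uniting that clade.
VII: derived state 'present' in A, G, and K only — synapomorphy for {A, G, K}.
Most parsimonious ingroup topology: ((((K,G),A),U),(S,Y)).
U and K share a more recent common ancestor with each other than either does with S, so S is the least closely related of the three.

S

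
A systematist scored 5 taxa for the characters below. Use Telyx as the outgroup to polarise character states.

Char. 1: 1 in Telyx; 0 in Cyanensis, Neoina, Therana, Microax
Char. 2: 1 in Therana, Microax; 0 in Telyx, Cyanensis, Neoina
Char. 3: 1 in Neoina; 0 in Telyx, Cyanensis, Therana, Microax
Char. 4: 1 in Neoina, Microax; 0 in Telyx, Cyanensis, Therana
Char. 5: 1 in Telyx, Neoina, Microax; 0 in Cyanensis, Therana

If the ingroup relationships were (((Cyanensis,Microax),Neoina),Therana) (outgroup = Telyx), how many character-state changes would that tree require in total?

8

Map each character onto (((Cyanensis,Microax),Neoina),Therana) (rooted by Telyx) and count the minimum state changes it requires (Fitch parsimony):
Char. 1: 1; Char. 2: 2; Char. 3: 1; Char. 4: 2; Char. 5: 2.
Total tree length = 8.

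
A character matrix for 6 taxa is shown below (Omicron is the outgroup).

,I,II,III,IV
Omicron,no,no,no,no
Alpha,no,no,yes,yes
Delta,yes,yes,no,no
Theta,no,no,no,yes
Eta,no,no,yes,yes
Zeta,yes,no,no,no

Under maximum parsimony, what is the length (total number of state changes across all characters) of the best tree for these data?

The outgroup has state 'no' for every character, so 'yes' is the derived state throughout.
I: derived state 'yes' in Delta and Zeta only — synapomorphy for {Delta, Zeta}.
II: derived state 'yes' in Delta only — an autapomorphy, so it tells us nothing about relationships among taxa.
III: derived state 'yes' in Alpha and Eta only — synapomorphy for {Alpha, Eta}.
IV (derived state 'yes') is shared by Alpha, Eta, and Theta — a synapomorphy uniting that clade.
Most parsimonious ingroup topology: (((Alpha,Eta),Theta),(Delta,Zeta)).
Changes per character on this tree: I: 1; II: 1; III: 1; IV: 1.
Total = 4.

4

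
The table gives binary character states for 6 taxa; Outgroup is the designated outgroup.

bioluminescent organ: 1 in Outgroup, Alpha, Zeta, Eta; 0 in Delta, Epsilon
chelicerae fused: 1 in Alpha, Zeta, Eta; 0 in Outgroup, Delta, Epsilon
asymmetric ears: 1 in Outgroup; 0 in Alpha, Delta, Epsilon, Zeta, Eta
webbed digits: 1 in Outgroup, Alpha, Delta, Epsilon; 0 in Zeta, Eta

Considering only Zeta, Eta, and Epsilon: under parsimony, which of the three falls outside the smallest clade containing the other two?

Character polarity is set by the outgroup: the derived state is whichever differs from the outgroup's state, so for bioluminescent organ, asymmetric ears, webbed digits the derived state is '0', and for the remaining characters it is '1'.
bioluminescent organ: derived state '0' in Delta and Epsilon only — synapomorphy for {Delta, Epsilon}.
Only Alpha, Eta, and Zeta show the derived state '1' for chelicerae fused, supporting them as a clade.
All ingroup taxa share the derived state '0' for asymmetric ears; it defines the ingroup but does not resolve relationships within it.
webbed digits: derived state '0' in Eta and Zeta only — synapomorphy for {Eta, Zeta}.
Most parsimonious ingroup topology: ((Alpha,(Zeta,Eta)),(Delta,Epsilon)).
Eta and Zeta share a more recent common ancestor with each other than either does with Epsilon, so Epsilon is the least closely related of the three.

Epsilon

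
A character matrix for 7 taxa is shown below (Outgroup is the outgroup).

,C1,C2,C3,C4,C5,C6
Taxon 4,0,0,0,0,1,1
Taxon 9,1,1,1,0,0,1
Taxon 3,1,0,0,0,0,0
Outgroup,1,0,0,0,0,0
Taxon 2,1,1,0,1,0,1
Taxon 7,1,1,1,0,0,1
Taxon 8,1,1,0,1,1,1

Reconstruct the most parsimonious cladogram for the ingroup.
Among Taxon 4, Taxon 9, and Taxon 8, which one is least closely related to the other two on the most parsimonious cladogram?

Taxon 4

Character polarity is set by the outgroup: the derived state is whichever differs from the outgroup's state, so for C1 the derived state is '0', and for the remaining characters it is '1'.
C1 (derived state '0') is unique to Taxon 4 (autapomorphy; uninformative for grouping).
Only Taxon 2, Taxon 7, Taxon 8, and Taxon 9 show the derived state '1' for C2, supporting them as a clade.
C3: derived state '1' in Taxon 7 and Taxon 9 only — synapomorphy for {Taxon 7, Taxon 9}.
C4: derived state '1' in Taxon 2 and Taxon 8 only — synapomorphy for {Taxon 2, Taxon 8}.
C5 (state '1') occurs in Taxon 4 and Taxon 8 but conflicts with the nesting implied by the other characters — most parsimoniously interpreted as homoplasy.
C6 (derived state '1') is shared by Taxon 2, Taxon 4, Taxon 7, Taxon 8, and Taxon 9 — a synapomorphy uniting that clade.
Most parsimonious ingroup topology: ((((Taxon 2,Taxon 8),(Taxon 7,Taxon 9)),Taxon 4),Taxon 3).
Taxon 9 and Taxon 8 share a more recent common ancestor with each other than either does with Taxon 4, so Taxon 4 is the least closely related of the three.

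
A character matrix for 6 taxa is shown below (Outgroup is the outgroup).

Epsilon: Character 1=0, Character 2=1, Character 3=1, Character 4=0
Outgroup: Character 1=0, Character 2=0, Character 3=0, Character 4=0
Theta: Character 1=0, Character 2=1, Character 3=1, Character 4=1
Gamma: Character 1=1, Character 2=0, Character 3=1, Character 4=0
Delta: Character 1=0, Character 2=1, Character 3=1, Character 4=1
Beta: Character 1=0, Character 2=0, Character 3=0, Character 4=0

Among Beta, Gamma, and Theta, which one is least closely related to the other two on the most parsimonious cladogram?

Beta

The outgroup has state '0' for every character, so '1' is the derived state throughout.
Character 1: derived state '1' in Gamma only — an autapomorphy, so it tells us nothing about relationships among taxa.
Character 2: derived state '1' in Delta, Epsilon, and Theta only — synapomorphy for {Delta, Epsilon, Theta}.
Only Delta, Epsilon, Gamma, and Theta show the derived state '1' for Character 3, supporting them as a clade.
Character 4: derived state '1' in Delta and Theta only — synapomorphy for {Delta, Theta}.
Most parsimonious ingroup topology: ((Gamma,(Epsilon,(Theta,Delta))),Beta).
Gamma and Theta share a more recent common ancestor with each other than either does with Beta, so Beta is the least closely related of the three.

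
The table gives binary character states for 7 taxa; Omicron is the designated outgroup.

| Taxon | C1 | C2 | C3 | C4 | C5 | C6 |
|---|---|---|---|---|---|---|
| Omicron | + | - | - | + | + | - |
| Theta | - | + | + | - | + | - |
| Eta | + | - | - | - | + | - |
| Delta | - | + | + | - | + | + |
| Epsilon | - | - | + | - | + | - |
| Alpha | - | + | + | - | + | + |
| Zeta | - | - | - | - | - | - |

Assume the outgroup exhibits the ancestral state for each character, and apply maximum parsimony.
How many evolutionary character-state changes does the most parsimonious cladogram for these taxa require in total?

6

Character polarity is set by the outgroup: the derived state is whichever differs from the outgroup's state, so for C1, C4, C5 the derived state is '-', and for the remaining characters it is '+'.
C1: derived state '-' in Alpha, Delta, Epsilon, Theta, and Zeta only — synapomorphy for {Alpha, Delta, Epsilon, Theta, Zeta}.
Only Alpha, Delta, and Theta show the derived state '+' for C2, supporting them as a clade.
Only Alpha, Delta, Epsilon, and Theta show the derived state '+' for C3, supporting them as a clade.
C4 (derived state '-') is shared by all ingroup taxa — unites the whole ingroup.
C5 (derived state '-') is unique to Zeta (autapomorphy; uninformative for grouping).
Only Alpha and Delta show the derived state '+' for C6, supporting them as a clade.
Most parsimonious ingroup topology: ((((Theta,(Delta,Alpha)),Epsilon),Zeta),Eta).
Changes per character on this tree: C1: 1; C2: 1; C3: 1; C4: 1; C5: 1; C6: 1.
Total = 6.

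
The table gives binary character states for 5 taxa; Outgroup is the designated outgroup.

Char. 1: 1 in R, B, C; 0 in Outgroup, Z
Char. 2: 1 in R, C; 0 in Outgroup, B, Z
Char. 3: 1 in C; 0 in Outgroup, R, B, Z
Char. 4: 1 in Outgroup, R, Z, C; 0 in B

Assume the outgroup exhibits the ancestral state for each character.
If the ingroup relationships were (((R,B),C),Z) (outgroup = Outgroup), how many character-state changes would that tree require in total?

5

Map each character onto (((R,B),C),Z) (rooted by Outgroup) and count the minimum state changes it requires (Fitch parsimony):
Char. 1: 1; Char. 2: 2; Char. 3: 1; Char. 4: 1.
Total tree length = 5.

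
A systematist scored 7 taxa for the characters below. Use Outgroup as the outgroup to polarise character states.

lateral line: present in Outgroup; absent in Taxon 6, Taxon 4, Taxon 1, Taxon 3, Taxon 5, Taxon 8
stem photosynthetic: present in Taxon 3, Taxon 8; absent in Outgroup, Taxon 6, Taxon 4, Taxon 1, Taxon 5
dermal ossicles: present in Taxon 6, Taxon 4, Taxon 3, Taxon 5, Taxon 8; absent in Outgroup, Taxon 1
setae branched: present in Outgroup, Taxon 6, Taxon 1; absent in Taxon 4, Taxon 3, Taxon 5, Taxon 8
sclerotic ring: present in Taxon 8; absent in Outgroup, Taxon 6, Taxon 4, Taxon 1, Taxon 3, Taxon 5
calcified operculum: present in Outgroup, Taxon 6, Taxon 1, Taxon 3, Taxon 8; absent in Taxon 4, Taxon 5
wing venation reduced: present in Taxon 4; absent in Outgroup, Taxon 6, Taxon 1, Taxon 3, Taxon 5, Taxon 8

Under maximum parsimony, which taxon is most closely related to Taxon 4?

Character polarity is set by the outgroup: the derived state is whichever differs from the outgroup's state, so for lateral line, setae branched, calcified operculum the derived state is 'absent', and for the remaining characters it is 'present'.
All ingroup taxa share the derived state 'absent' for lateral line; it defines the ingroup but does not resolve relationships within it.
stem photosynthetic: derived state 'present' in Taxon 3 and Taxon 8 only — synapomorphy for {Taxon 3, Taxon 8}.
dermal ossicles: derived state 'present' in Taxon 3, Taxon 4, Taxon 5, Taxon 6, and Taxon 8 only — synapomorphy for {Taxon 3, Taxon 4, Taxon 5, Taxon 6, Taxon 8}.
setae branched (derived state 'absent') is shared by Taxon 3, Taxon 4, Taxon 5, and Taxon 8 — a synapomorphy uniting that clade.
sclerotic ring (derived state 'present') is unique to Taxon 8 (autapomorphy; uninformative for grouping).
calcified operculum: derived state 'absent' in Taxon 4 and Taxon 5 only — synapomorphy for {Taxon 4, Taxon 5}.
wing venation reduced: derived state 'present' in Taxon 4 only — an autapomorphy, so it tells us nothing about relationships among taxa.
Most parsimonious ingroup topology: ((Taxon 6,((Taxon 4,Taxon 5),(Taxon 3,Taxon 8))),Taxon 1).
Taxon 4 and Taxon 5 form a cherry on this tree, so they are sister taxa.

Taxon 5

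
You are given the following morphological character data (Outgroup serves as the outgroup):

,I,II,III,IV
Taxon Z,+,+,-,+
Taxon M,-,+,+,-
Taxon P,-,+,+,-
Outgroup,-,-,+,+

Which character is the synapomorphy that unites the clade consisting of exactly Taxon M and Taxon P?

Character polarity is set by the outgroup: the derived state is whichever differs from the outgroup's state, so for III, IV the derived state is '-', and for the remaining characters it is '+'.
I: derived state '+' in Taxon Z only — an autapomorphy, so it tells us nothing about relationships among taxa.
II (derived state '+') is shared by all ingroup taxa — unites the whole ingroup.
III: derived state '-' in Taxon Z only — an autapomorphy, so it tells us nothing about relationships among taxa.
IV (derived state '-') is shared by Taxon M and Taxon P — a synapomorphy uniting that clade.
Most parsimonious ingroup topology: ((Taxon P,Taxon M),Taxon Z).
The clade {Taxon M, Taxon P} is supported by IV: its derived state '-' occurs in exactly those taxa and in no other taxon (including the outgroup).

IV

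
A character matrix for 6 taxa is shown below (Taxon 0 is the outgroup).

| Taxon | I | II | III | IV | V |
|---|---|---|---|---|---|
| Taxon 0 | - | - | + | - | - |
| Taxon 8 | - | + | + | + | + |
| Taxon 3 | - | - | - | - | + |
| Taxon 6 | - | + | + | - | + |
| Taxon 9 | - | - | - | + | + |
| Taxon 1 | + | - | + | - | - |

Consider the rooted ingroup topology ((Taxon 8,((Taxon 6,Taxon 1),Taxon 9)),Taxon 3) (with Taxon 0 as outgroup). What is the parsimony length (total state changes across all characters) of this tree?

Map each character onto ((Taxon 8,((Taxon 6,Taxon 1),Taxon 9)),Taxon 3) (rooted by Taxon 0) and count the minimum state changes it requires (Fitch parsimony):
I: 1; II: 2; III: 2; IV: 2; V: 2.
Total tree length = 9.

9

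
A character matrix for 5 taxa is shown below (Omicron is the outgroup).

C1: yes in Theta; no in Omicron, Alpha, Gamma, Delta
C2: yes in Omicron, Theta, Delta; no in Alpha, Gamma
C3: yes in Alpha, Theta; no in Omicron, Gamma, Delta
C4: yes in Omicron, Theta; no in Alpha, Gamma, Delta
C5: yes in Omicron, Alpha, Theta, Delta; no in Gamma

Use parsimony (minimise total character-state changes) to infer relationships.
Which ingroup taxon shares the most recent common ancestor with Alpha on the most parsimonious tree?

Gamma

Character polarity is set by the outgroup: the derived state is whichever differs from the outgroup's state, so for C2, C4, C5 the derived state is 'no', and for the remaining characters it is 'yes'.
C1: derived state 'yes' in Theta only — an autapomorphy, so it tells us nothing about relationships among taxa.
C2 (derived state 'no') is shared by Alpha and Gamma — a synapomorphy uniting that clade.
C3 groups Alpha and Theta, which is incompatible with the clades supported by the remaining characters; treating it as convergent (homoplasy) costs fewer steps than any alternative tree.
C4 (derived state 'no') is shared by Alpha, Delta, and Gamma — a synapomorphy uniting that clade.
C5 (derived state 'no') is unique to Gamma (autapomorphy; uninformative for grouping).
Most parsimonious ingroup topology: (((Alpha,Gamma),Delta),Theta).
Alpha and Gamma form a cherry on this tree, so they are sister taxa.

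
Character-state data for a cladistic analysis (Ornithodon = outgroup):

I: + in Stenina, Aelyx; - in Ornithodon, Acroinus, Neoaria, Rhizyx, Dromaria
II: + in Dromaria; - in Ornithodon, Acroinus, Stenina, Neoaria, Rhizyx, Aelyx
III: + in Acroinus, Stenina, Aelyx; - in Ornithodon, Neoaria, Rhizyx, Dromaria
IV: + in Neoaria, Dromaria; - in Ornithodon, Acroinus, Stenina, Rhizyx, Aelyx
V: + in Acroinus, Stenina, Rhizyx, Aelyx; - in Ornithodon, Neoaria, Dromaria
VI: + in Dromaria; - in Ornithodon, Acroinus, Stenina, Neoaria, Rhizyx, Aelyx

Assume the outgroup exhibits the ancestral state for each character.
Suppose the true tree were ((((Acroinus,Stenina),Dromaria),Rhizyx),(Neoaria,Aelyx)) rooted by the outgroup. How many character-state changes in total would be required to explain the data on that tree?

11

Map each character onto ((((Acroinus,Stenina),Dromaria),Rhizyx),(Neoaria,Aelyx)) (rooted by Ornithodon) and count the minimum state changes it requires (Fitch parsimony):
I: 2; II: 1; III: 2; IV: 2; V: 3; VI: 1.
Total tree length = 11.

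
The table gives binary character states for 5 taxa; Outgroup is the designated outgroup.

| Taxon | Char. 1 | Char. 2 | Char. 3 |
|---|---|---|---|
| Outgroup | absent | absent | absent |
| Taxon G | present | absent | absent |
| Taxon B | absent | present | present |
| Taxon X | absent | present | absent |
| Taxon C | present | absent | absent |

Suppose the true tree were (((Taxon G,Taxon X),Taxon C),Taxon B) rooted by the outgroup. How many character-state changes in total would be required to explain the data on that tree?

5

Map each character onto (((Taxon G,Taxon X),Taxon C),Taxon B) (rooted by Outgroup) and count the minimum state changes it requires (Fitch parsimony):
Char. 1: 2; Char. 2: 2; Char. 3: 1.
Total tree length = 5.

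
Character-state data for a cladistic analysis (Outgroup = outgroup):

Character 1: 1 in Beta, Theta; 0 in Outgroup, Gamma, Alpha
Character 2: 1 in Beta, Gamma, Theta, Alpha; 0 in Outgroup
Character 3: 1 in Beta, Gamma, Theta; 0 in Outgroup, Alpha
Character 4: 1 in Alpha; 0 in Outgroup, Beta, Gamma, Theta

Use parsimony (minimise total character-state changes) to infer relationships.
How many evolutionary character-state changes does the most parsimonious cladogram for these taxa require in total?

4

The outgroup has state '0' for every character, so '1' is the derived state throughout.
Character 1: derived state '1' in Beta and Theta only — synapomorphy for {Beta, Theta}.
Character 2 (derived state '1') is shared by all ingroup taxa — unites the whole ingroup.
Character 3 (derived state '1') is shared by Beta, Gamma, and Theta — a synapomorphy uniting that clade.
Character 4: derived state '1' in Alpha only — an autapomorphy, so it tells us nothing about relationships among taxa.
Most parsimonious ingroup topology: (((Beta,Theta),Gamma),Alpha).
Changes per character on this tree: Character 1: 1; Character 2: 1; Character 3: 1; Character 4: 1.
Total = 4.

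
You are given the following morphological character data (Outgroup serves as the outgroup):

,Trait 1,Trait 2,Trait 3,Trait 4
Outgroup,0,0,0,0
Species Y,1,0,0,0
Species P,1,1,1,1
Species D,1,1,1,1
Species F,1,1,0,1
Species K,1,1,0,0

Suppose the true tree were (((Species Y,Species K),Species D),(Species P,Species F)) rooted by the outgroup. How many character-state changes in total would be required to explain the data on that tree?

7

Map each character onto (((Species Y,Species K),Species D),(Species P,Species F)) (rooted by Outgroup) and count the minimum state changes it requires (Fitch parsimony):
Trait 1: 1; Trait 2: 2; Trait 3: 2; Trait 4: 2.
Total tree length = 7.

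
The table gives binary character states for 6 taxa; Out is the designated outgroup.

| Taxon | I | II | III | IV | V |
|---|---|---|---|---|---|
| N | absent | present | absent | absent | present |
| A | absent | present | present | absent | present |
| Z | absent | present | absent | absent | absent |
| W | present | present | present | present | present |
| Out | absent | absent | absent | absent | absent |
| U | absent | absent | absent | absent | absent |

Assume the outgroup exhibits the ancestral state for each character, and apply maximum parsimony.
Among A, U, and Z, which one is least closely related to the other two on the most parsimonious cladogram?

U

The outgroup has state 'absent' for every character, so 'present' is the derived state throughout.
I: derived state 'present' in W only — an autapomorphy, so it tells us nothing about relationships among taxa.
Only A, N, W, and Z show the derived state 'present' for II, supporting them as a clade.
III: derived state 'present' in A and W only — synapomorphy for {A, W}.
IV: derived state 'present' in W only — an autapomorphy, so it tells us nothing about relationships among taxa.
V: derived state 'present' in A, N, and W only — synapomorphy for {A, N, W}.
Most parsimonious ingroup topology: (((N,(W,A)),Z),U).
Z and A share a more recent common ancestor with each other than either does with U, so U is the least closely related of the three.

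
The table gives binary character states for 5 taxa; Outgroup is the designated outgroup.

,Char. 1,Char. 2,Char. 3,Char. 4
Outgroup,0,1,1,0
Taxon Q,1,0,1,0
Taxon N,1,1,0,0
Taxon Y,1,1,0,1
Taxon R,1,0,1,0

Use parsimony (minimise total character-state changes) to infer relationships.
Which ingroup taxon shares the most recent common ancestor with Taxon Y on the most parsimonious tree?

Taxon N

Character polarity is set by the outgroup: the derived state is whichever differs from the outgroup's state, so for Char. 2, Char. 3 the derived state is '0', and for the remaining characters it is '1'.
Char. 1 (derived state '1') is shared by all ingroup taxa — unites the whole ingroup.
Only Taxon Q and Taxon R show the derived state '0' for Char. 2, supporting them as a clade.
Char. 3 (derived state '0') is shared by Taxon N and Taxon Y — a synapomorphy uniting that clade.
Char. 4 (derived state '1') is unique to Taxon Y (autapomorphy; uninformative for grouping).
Most parsimonious ingroup topology: ((Taxon Q,Taxon R),(Taxon N,Taxon Y)).
Taxon Y and Taxon N form a cherry on this tree, so they are sister taxa.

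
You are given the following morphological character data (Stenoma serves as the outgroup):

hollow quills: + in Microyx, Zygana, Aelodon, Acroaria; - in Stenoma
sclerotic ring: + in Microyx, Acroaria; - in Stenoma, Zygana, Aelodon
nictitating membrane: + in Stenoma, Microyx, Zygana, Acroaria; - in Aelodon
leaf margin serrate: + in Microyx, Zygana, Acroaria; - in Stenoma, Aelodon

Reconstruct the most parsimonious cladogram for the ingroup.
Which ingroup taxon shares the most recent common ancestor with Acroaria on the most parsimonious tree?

Microyx

Character polarity is set by the outgroup: the derived state is whichever differs from the outgroup's state, so for nictitating membrane the derived state is '-', and for the remaining characters it is '+'.
All ingroup taxa share the derived state '+' for hollow quills; it defines the ingroup but does not resolve relationships within it.
sclerotic ring (derived state '+') is shared by Acroaria and Microyx — a synapomorphy uniting that clade.
nictitating membrane: derived state '-' in Aelodon only — an autapomorphy, so it tells us nothing about relationships among taxa.
leaf margin serrate: derived state '+' in Acroaria, Microyx, and Zygana only — synapomorphy for {Acroaria, Microyx, Zygana}.
Most parsimonious ingroup topology: (((Microyx,Acroaria),Zygana),Aelodon).
Acroaria and Microyx form a cherry on this tree, so they are sister taxa.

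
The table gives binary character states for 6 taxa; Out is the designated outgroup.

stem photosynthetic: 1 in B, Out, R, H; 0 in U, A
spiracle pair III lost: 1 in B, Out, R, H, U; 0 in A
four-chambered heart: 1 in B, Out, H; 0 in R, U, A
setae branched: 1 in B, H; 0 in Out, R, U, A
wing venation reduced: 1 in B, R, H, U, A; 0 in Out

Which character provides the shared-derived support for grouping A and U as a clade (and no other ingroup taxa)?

Character polarity is set by the outgroup: the derived state is whichever differs from the outgroup's state, so for stem photosynthetic, spiracle pair III lost, four-chambered heart the derived state is '0', and for the remaining characters it is '1'.
stem photosynthetic: derived state '0' in A and U only — synapomorphy for {A, U}.
spiracle pair III lost: derived state '0' in A only — an autapomorphy, so it tells us nothing about relationships among taxa.
Only A, R, and U show the derived state '0' for four-chambered heart, supporting them as a clade.
Only B and H show the derived state '1' for setae branched, supporting them as a clade.
All ingroup taxa share the derived state '1' for wing venation reduced; it defines the ingroup but does not resolve relationships within it.
Most parsimonious ingroup topology: ((B,H),((U,A),R)).
The clade {A, U} is supported by stem photosynthetic: its derived state '0' occurs in exactly those taxa and in no other taxon (including the outgroup).

stem photosynthetic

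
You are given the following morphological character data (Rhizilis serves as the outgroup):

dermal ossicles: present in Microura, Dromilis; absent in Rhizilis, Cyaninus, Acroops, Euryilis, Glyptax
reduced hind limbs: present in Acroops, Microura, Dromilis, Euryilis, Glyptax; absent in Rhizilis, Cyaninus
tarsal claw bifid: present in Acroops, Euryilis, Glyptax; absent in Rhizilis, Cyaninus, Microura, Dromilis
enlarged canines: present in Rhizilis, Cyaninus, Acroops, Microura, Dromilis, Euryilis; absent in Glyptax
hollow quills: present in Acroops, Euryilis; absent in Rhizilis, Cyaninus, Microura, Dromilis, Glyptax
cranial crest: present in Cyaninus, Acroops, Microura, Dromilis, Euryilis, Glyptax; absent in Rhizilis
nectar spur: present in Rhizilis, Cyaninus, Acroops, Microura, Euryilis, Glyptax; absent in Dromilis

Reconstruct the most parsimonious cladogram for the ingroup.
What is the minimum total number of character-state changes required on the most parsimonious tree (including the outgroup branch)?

7

Character polarity is set by the outgroup: the derived state is whichever differs from the outgroup's state, so for enlarged canines, nectar spur the derived state is 'absent', and for the remaining characters it is 'present'.
Only Dromilis and Microura show the derived state 'present' for dermal ossicles, supporting them as a clade.
reduced hind limbs (derived state 'present') is shared by Acroops, Dromilis, Euryilis, Glyptax, and Microura — a synapomorphy uniting that clade.
Only Acroops, Euryilis, and Glyptax show the derived state 'present' for tarsal claw bifid, supporting them as a clade.
enlarged canines: derived state 'absent' in Glyptax only — an autapomorphy, so it tells us nothing about relationships among taxa.
hollow quills: derived state 'present' in Acroops and Euryilis only — synapomorphy for {Acroops, Euryilis}.
cranial crest (derived state 'present') is shared by all ingroup taxa — unites the whole ingroup.
nectar spur (derived state 'absent') is unique to Dromilis (autapomorphy; uninformative for grouping).
Most parsimonious ingroup topology: (Cyaninus,(((Acroops,Euryilis),Glyptax),(Microura,Dromilis))).
Changes per character on this tree: dermal ossicles: 1; reduced hind limbs: 1; tarsal claw bifid: 1; enlarged canines: 1; hollow quills: 1; cranial crest: 1; nectar spur: 1.
Total = 7.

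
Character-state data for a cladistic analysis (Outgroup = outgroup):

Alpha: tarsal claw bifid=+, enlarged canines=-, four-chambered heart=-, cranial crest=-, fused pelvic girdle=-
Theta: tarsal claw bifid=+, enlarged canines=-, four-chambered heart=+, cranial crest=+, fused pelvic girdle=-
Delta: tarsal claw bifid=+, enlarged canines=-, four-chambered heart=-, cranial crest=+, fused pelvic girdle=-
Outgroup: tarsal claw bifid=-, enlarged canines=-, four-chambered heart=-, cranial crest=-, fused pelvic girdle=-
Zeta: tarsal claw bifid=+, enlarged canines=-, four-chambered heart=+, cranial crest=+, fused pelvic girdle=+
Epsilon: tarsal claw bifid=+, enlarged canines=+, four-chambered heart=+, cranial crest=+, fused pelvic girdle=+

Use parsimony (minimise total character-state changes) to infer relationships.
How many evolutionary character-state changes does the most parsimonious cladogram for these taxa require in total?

The outgroup has state '-' for every character, so '+' is the derived state throughout.
tarsal claw bifid (derived state '+') is shared by all ingroup taxa — unites the whole ingroup.
enlarged canines (derived state '+') is unique to Epsilon (autapomorphy; uninformative for grouping).
four-chambered heart: derived state '+' in Epsilon, Theta, and Zeta only — synapomorphy for {Epsilon, Theta, Zeta}.
cranial crest: derived state '+' in Delta, Epsilon, Theta, and Zeta only — synapomorphy for {Delta, Epsilon, Theta, Zeta}.
fused pelvic girdle (derived state '+') is shared by Epsilon and Zeta — a synapomorphy uniting that clade.
Most parsimonious ingroup topology: (Alpha,(Delta,(Theta,(Zeta,Epsilon)))).
Changes per character on this tree: tarsal claw bifid: 1; enlarged canines: 1; four-chambered heart: 1; cranial crest: 1; fused pelvic girdle: 1.
Total = 5.

5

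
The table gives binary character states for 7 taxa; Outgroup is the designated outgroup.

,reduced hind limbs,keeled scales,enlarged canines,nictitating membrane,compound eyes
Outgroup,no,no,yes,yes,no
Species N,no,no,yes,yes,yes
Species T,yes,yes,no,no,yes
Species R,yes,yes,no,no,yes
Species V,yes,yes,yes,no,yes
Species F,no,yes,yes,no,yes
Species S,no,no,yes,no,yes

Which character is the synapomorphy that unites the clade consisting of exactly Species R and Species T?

Character polarity is set by the outgroup: the derived state is whichever differs from the outgroup's state, so for enlarged canines, nictitating membrane the derived state is 'no', and for the remaining characters it is 'yes'.
reduced hind limbs (derived state 'yes') is shared by Species R, Species T, and Species V — a synapomorphy uniting that clade.
Only Species F, Species R, Species T, and Species V show the derived state 'yes' for keeled scales, supporting them as a clade.
enlarged canines: derived state 'no' in Species R and Species T only — synapomorphy for {Species R, Species T}.
Only Species F, Species R, Species S, Species T, and Species V show the derived state 'no' for nictitating membrane, supporting them as a clade.
All ingroup taxa share the derived state 'yes' for compound eyes; it defines the ingroup but does not resolve relationships within it.
Most parsimonious ingroup topology: (Species N,((((Species T,Species R),Species V),Species F),Species S)).
The clade {Species R, Species T} is supported by enlarged canines: its derived state 'no' occurs in exactly those taxa and in no other taxon (including the outgroup).

enlarged canines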